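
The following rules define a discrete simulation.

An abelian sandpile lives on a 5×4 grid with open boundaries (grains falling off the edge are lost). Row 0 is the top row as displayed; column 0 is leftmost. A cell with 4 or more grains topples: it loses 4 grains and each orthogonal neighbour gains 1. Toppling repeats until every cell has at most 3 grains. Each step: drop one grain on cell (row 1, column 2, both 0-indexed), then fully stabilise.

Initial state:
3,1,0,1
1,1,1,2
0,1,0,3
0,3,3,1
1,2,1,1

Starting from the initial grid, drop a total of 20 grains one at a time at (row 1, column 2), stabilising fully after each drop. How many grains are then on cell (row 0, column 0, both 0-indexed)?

1

step 0: 3,1,0,1
1,1,1,2
0,1,0,3
0,3,3,1
1,2,1,1
step 1: 3,1,0,1
1,1,2,2
0,1,0,3
0,3,3,1
1,2,1,1
step 2: 3,1,0,1
1,1,3,2
0,1,0,3
0,3,3,1
1,2,1,1
step 3: 3,1,1,1
1,2,0,3
0,1,1,3
0,3,3,1
1,2,1,1
step 4: 3,1,1,1
1,2,1,3
0,1,1,3
0,3,3,1
1,2,1,1
step 5: 3,1,1,1
1,2,2,3
0,1,1,3
0,3,3,1
1,2,1,1
step 6: 3,1,1,1
1,2,3,3
0,1,1,3
0,3,3,1
1,2,1,1
step 7: 3,1,2,2
1,3,1,1
0,1,3,0
0,3,3,2
1,2,1,1
step 8: 3,1,2,2
1,3,2,1
0,1,3,0
0,3,3,2
1,2,1,1
step 9: 3,1,2,2
1,3,3,1
0,1,3,0
0,3,3,2
1,2,1,1
step 10: 3,2,3,2
2,1,2,2
1,0,2,1
1,1,1,3
1,3,2,1
step 11: 3,2,3,2
2,1,3,2
1,0,2,1
1,1,1,3
1,3,2,1
step 12: 3,3,0,3
2,2,1,3
1,0,3,1
1,1,1,3
1,3,2,1
step 13: 3,3,0,3
2,2,2,3
1,0,3,1
1,1,1,3
1,3,2,1
step 14: 3,3,0,3
2,2,3,3
1,0,3,1
1,1,1,3
1,3,2,1
step 15: 3,3,2,0
2,3,2,1
1,1,0,3
1,1,2,3
1,3,2,1
step 16: 3,3,2,0
2,3,3,1
1,1,0,3
1,1,2,3
1,3,2,1
step 17: 1,2,0,1
0,2,2,2
2,2,1,3
1,1,2,3
1,3,2,1
step 18: 1,2,0,1
0,2,3,2
2,2,1,3
1,1,2,3
1,3,2,1
step 19: 1,2,1,1
0,3,0,3
2,2,2,3
1,1,2,3
1,3,2,1
step 20: 1,2,1,1
0,3,1,3
2,2,2,3
1,1,2,3
1,3,2,1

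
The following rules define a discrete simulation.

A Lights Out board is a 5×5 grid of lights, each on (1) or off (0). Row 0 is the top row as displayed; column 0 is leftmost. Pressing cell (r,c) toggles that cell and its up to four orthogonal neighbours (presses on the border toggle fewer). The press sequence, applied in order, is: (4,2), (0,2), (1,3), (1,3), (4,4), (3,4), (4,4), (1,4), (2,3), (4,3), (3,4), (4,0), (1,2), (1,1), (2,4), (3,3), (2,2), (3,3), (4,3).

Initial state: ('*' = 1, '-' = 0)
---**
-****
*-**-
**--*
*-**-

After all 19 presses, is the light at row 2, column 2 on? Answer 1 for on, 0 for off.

0

step 0: ---**
-****
*-**-
**--*
*-**-
step 1: ---**
-****
*-**-
***-*
**---
step 2: -**-*
-*-**
*-**-
***-*
**---
step 3: -****
-**--
*-*--
***-*
**---
step 4: -**-*
-*-**
*-**-
***-*
**---
step 5: -**-*
-*-**
*-**-
***--
**-**
step 6: -**-*
-*-**
*-***
*****
**-*-
step 7: -**-*
-*-**
*-***
****-
**--*
step 8: -**--
-*---
*-**-
****-
**--*
step 9: -**--
-*-*-
*---*
***--
**--*
step 10: -**--
-*-*-
*---*
****-
****-
step 11: -**--
-*-*-
*----
***-*
*****
step 12: -**--
-*-*-
*----
-**-*
--***
step 13: -*---
--*--
*-*--
-**-*
--***
step 14: -----
**---
***--
-**-*
--***
step 15: -----
**--*
*****
-**--
--***
step 16: -----
**--*
***-*
-*-**
--*-*
step 17: -----
***-*
*--**
-****
--*-*
step 18: -----
***-*
*---*
-*---
--***
step 19: -----
***-*
*---*
-*-*-
-----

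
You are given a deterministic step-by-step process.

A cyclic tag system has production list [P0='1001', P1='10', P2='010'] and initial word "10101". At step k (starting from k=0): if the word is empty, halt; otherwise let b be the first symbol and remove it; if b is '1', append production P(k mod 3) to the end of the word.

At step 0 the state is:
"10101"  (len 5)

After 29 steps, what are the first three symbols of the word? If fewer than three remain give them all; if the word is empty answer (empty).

110

[0] "10101"  (len 5)
[1] "01011001"  (len 8)
[2] "1011001"  (len 7)
[3] "011001010"  (len 9)
[4] "11001010"  (len 8)
[5] "100101010"  (len 9)
[6] "00101010010"  (len 11)
[7] "0101010010"  (len 10)
[8] "101010010"  (len 9)
[9] "01010010010"  (len 11)
[10] "1010010010"  (len 10)
[11] "01001001010"  (len 11)
[12] "1001001010"  (len 10)
[13] "0010010101001"  (len 13)
[14] "010010101001"  (len 12)
[15] "10010101001"  (len 11)
[16] "00101010011001"  (len 14)
[17] "0101010011001"  (len 13)
[18] "101010011001"  (len 12)
[19] "010100110011001"  (len 15)
[20] "10100110011001"  (len 14)
[21] "0100110011001010"  (len 16)
[22] "100110011001010"  (len 15)
[23] "0011001100101010"  (len 16)
[24] "011001100101010"  (len 15)
[25] "11001100101010"  (len 14)
[26] "100110010101010"  (len 15)
[27] "00110010101010010"  (len 17)
[28] "0110010101010010"  (len 16)
[29] "110010101010010"  (len 15)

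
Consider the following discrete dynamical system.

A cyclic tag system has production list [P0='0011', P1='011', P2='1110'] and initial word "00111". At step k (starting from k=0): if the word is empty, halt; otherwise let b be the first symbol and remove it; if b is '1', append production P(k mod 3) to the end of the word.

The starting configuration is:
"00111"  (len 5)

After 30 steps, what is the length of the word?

[0] "00111"  (len 5)
[1] "0111"  (len 4)
[2] "111"  (len 3)
[3] "111110"  (len 6)
[4] "111100011"  (len 9)
[5] "11100011011"  (len 11)
[6] "11000110111110"  (len 14)
[7] "10001101111100011"  (len 17)
[8] "0001101111100011011"  (len 19)
[9] "001101111100011011"  (len 18)
[10] "01101111100011011"  (len 17)
[11] "1101111100011011"  (len 16)
[12] "1011111000110111110"  (len 19)
[13] "0111110001101111100011"  (len 22)
[14] "111110001101111100011"  (len 21)
[15] "111100011011111000111110"  (len 24)
[16] "111000110111110001111100011"  (len 27)
[17] "11000110111110001111100011011"  (len 29)
[18] "10001101111100011111000110111110"  (len 32)
[19] "00011011111000111110001101111100011"  (len 35)
[20] "0011011111000111110001101111100011"  (len 34)
[21] "011011111000111110001101111100011"  (len 33)
[22] "11011111000111110001101111100011"  (len 32)
[23] "1011111000111110001101111100011011"  (len 34)
[24] "0111110001111100011011111000110111110"  (len 37)
[25] "111110001111100011011111000110111110"  (len 36)
[26] "11110001111100011011111000110111110011"  (len 38)
[27] "11100011111000110111110001101111100111110"  (len 41)
[28] "11000111110001101111100011011111001111100011"  (len 44)
[29] "1000111110001101111100011011111001111100011011"  (len 46)
[30] "0001111100011011111000110111110011111000110111110"  (len 49)

49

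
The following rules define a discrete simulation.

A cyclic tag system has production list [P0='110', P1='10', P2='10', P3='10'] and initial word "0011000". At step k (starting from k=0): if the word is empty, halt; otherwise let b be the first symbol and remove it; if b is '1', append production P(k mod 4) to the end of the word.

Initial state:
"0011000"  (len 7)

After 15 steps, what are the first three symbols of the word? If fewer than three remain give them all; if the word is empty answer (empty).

101

t=0: "0011000"  (len 7)
t=1: "011000"  (len 6)
t=2: "11000"  (len 5)
t=3: "100010"  (len 6)
t=4: "0001010"  (len 7)
t=5: "001010"  (len 6)
t=6: "01010"  (len 5)
t=7: "1010"  (len 4)
t=8: "01010"  (len 5)
t=9: "1010"  (len 4)
t=10: "01010"  (len 5)
t=11: "1010"  (len 4)
t=12: "01010"  (len 5)
t=13: "1010"  (len 4)
t=14: "01010"  (len 5)
t=15: "1010"  (len 4)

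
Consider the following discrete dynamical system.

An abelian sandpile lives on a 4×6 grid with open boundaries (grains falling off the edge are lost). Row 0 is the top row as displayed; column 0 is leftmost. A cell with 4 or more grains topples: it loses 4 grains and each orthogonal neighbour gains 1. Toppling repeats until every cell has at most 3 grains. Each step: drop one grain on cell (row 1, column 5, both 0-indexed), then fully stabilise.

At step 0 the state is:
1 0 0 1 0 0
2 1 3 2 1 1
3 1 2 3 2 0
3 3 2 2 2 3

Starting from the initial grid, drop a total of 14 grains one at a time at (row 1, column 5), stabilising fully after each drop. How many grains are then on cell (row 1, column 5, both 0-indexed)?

2

k=0  1 0 0 1 0 0
2 1 3 2 1 1
3 1 2 3 2 0
3 3 2 2 2 3
k=1  1 0 0 1 0 0
2 1 3 2 1 2
3 1 2 3 2 0
3 3 2 2 2 3
k=2  1 0 0 1 0 0
2 1 3 2 1 3
3 1 2 3 2 0
3 3 2 2 2 3
k=3  1 0 0 1 0 1
2 1 3 2 2 0
3 1 2 3 2 1
3 3 2 2 2 3
k=4  1 0 0 1 0 1
2 1 3 2 2 1
3 1 2 3 2 1
3 3 2 2 2 3
k=5  1 0 0 1 0 1
2 1 3 2 2 2
3 1 2 3 2 1
3 3 2 2 2 3
k=6  1 0 0 1 0 1
2 1 3 2 2 3
3 1 2 3 2 1
3 3 2 2 2 3
k=7  1 0 0 1 0 2
2 1 3 2 3 0
3 1 2 3 2 2
3 3 2 2 2 3
k=8  1 0 0 1 0 2
2 1 3 2 3 1
3 1 2 3 2 2
3 3 2 2 2 3
k=9  1 0 0 1 0 2
2 1 3 2 3 2
3 1 2 3 2 2
3 3 2 2 2 3
k=10  1 0 0 1 0 2
2 1 3 2 3 3
3 1 2 3 2 2
3 3 2 2 2 3
k=11  1 0 0 1 1 3
2 1 3 3 0 1
3 1 2 3 3 3
3 3 2 2 2 3
k=12  1 0 0 1 1 3
2 1 3 3 0 2
3 1 2 3 3 3
3 3 2 2 2 3
k=13  1 0 0 1 1 3
2 1 3 3 0 3
3 1 2 3 3 3
3 3 2 2 2 3
k=14  1 0 1 2 2 0
3 3 1 1 3 2
1 0 2 3 2 2
1 2 1 1 1 1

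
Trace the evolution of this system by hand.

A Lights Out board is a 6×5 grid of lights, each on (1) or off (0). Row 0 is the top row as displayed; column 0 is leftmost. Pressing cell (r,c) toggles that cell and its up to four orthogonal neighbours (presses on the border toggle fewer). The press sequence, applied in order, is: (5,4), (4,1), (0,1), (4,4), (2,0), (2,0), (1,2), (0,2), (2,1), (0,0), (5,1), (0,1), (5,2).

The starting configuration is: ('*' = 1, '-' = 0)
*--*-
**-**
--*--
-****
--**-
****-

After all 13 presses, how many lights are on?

12

step 0: *--*-
**-**
--*--
-****
--**-
****-
step 1: *--*-
**-**
--*--
-****
--***
***-*
step 2: *--*-
**-**
--*--
--***
**-**
*-*-*
step 3: -***-
*--**
--*--
--***
**-**
*-*-*
step 4: -***-
*--**
--*--
--**-
**---
*-*--
step 5: -***-
---**
***--
*-**-
**---
*-*--
step 6: -***-
*--**
--*--
--**-
**---
*-*--
step 7: -*-*-
***-*
-----
--**-
**---
*-*--
step 8: --*--
**--*
-----
--**-
**---
*-*--
step 9: --*--
*---*
***--
-***-
**---
*-*--
step 10: ***--
----*
***--
-***-
**---
*-*--
step 11: ***--
----*
***--
-***-
*----
-*---
step 12: -----
-*--*
***--
-***-
*----
-*---
step 13: -----
-*--*
***--
-***-
*-*--
--**-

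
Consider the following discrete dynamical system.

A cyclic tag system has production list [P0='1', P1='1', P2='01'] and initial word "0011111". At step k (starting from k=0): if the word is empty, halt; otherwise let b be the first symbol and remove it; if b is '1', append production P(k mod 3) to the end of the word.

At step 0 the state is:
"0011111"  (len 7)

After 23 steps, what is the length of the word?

6

t=0: "0011111"  (len 7)
t=1: "011111"  (len 6)
t=2: "11111"  (len 5)
t=3: "111101"  (len 6)
t=4: "111011"  (len 6)
t=5: "110111"  (len 6)
t=6: "1011101"  (len 7)
t=7: "0111011"  (len 7)
t=8: "111011"  (len 6)
t=9: "1101101"  (len 7)
t=10: "1011011"  (len 7)
t=11: "0110111"  (len 7)
t=12: "110111"  (len 6)
t=13: "101111"  (len 6)
t=14: "011111"  (len 6)
t=15: "11111"  (len 5)
t=16: "11111"  (len 5)
t=17: "11111"  (len 5)
t=18: "111101"  (len 6)
t=19: "111011"  (len 6)
t=20: "110111"  (len 6)
t=21: "1011101"  (len 7)
t=22: "0111011"  (len 7)
t=23: "111011"  (len 6)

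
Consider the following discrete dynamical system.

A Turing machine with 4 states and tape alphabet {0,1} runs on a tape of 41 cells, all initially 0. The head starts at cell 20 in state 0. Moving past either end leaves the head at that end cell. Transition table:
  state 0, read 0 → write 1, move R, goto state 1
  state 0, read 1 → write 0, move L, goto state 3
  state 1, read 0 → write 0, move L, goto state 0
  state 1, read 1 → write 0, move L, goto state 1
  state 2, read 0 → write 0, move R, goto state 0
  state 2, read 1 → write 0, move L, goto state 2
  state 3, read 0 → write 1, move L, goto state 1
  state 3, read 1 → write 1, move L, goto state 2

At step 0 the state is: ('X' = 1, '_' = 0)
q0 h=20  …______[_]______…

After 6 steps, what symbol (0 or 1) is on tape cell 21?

0

0) q0 h=20  …______[_]______…
1) q1 h=21  …_____X[_]______…
2) q0 h=20  …______[X]______…
3) q3 h=19  …______[_]______…
4) q1 h=18  …______[_]X_____…
5) q0 h=17  …______[_]_X____…
6) q1 h=18  …_____X[_]X_____…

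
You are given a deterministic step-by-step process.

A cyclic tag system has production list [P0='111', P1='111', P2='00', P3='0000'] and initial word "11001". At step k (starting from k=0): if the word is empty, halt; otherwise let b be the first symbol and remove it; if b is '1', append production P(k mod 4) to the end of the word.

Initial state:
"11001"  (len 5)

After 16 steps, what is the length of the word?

31

k=0  "11001"  (len 5)
k=1  "1001111"  (len 7)
k=2  "001111111"  (len 9)
k=3  "01111111"  (len 8)
k=4  "1111111"  (len 7)
k=5  "111111111"  (len 9)
k=6  "11111111111"  (len 11)
k=7  "111111111100"  (len 12)
k=8  "111111111000000"  (len 15)
k=9  "11111111000000111"  (len 17)
k=10  "1111111000000111111"  (len 19)
k=11  "11111100000011111100"  (len 20)
k=12  "11111000000111111000000"  (len 23)
k=13  "1111000000111111000000111"  (len 25)
k=14  "111000000111111000000111111"  (len 27)
k=15  "1100000011111100000011111100"  (len 28)
k=16  "1000000111111000000111111000000"  (len 31)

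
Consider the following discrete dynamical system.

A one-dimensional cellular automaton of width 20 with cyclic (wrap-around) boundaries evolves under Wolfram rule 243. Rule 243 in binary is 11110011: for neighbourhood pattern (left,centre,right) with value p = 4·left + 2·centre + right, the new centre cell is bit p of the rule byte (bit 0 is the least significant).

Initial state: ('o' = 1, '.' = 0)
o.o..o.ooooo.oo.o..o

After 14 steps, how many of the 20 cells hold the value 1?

14

step 0: o.o..o.ooooo.oo.o..o
step 1: oo.oo.o.ooooo.oo.oo.
step 2: .oo.oo.o.ooooo.oo.oo
step 3: o.oo.oo.o.ooooo.oo.o
step 4: oo.oo.oo.o.ooooo.oo.
step 5: .oo.oo.oo.o.ooooo.oo
step 6: o.oo.oo.oo.o.ooooo.o
step 7: oo.oo.oo.oo.o.ooooo.
step 8: .oo.oo.oo.oo.o.ooooo
step 9: o.oo.oo.oo.oo.o.oooo
step 10: oo.oo.oo.oo.oo.o.ooo
step 11: ooo.oo.oo.oo.oo.o.oo
step 12: oooo.oo.oo.oo.oo.o.o
step 13: ooooo.oo.oo.oo.oo.o.
step 14: .ooooo.oo.oo.oo.oo.o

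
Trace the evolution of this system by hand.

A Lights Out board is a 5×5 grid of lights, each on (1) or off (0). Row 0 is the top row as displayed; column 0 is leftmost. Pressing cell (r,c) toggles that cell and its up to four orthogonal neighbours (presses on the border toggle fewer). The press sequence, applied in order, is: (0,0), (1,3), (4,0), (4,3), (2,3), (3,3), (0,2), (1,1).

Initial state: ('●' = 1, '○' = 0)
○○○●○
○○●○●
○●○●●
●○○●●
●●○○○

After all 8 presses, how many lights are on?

9

k=0  ○○○●○
○○●○●
○●○●●
●○○●●
●●○○○
k=1  ●●○●○
●○●○●
○●○●●
●○○●●
●●○○○
k=2  ●●○○○
●○○●○
○●○○●
●○○●●
●●○○○
k=3  ●●○○○
●○○●○
○●○○●
○○○●●
○○○○○
k=4  ●●○○○
●○○●○
○●○○●
○○○○●
○○●●●
k=5  ●●○○○
●○○○○
○●●●○
○○○●●
○○●●●
k=6  ●●○○○
●○○○○
○●●○○
○○●○○
○○●○●
k=7  ●○●●○
●○●○○
○●●○○
○○●○○
○○●○●
k=8  ●●●●○
○●○○○
○○●○○
○○●○○
○○●○●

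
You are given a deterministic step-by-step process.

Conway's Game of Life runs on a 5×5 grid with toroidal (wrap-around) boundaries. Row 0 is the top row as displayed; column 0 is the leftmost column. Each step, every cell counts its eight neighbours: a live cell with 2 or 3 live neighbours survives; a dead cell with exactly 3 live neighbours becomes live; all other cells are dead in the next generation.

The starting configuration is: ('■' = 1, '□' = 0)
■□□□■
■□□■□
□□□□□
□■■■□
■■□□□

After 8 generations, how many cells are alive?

gen 0: ■□□□■
■□□■□
□□□□□
□■■■□
■■□□□
gen 1: □□□□□
■□□□□
□■□■■
■■■□□
□□□■□
gen 2: □□□□□
■□□□■
□□□■■
■■□□□
□■■□□
gen 3: ■■□□□
■□□■■
□■□■□
■■□■■
■■■□□
gen 4: □□□■□
□□□■□
□■□□□
□□□■□
□□□■□
gen 5: □□■■■
□□■□□
□□■□□
□□■□□
□□■■■
gen 6: □■□□■
□■■□□
□■■■□
□■■□□
□■□□■
gen 7: □■□■□
□□□□□
■□□■□
□□□□□
□■□■□
gen 8: □□□□□
□□■□■
□□□□□
□□■□■
□□□□□

4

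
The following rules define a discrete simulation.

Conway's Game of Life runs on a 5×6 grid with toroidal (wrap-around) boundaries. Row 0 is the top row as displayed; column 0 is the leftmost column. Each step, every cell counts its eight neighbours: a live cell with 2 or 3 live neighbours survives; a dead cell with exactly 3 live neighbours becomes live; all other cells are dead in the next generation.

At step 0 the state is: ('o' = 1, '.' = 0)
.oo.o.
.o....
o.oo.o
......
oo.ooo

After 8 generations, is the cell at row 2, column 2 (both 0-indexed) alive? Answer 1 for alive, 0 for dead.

[0] .oo.o.
.o....
o.oo.o
......
oo.ooo
[1] ....o.
....oo
ooo...
......
oo.ooo
[2] ......
oo.ooo
oo...o
...oo.
o..ooo
[3] .oo...
.oo.o.
.o....
.ooo..
...o.o
[4] oo..o.
o..o..
o.....
oo.oo.
o..oo.
[5] ooo.o.
o.....
o.ooo.
ooooo.
......
[6] oo...o
o...o.
o...o.
o...o.
....o.
[7] oo..o.
....o.
oo.oo.
...oo.
.o..o.
[8] oo.oo.
..o.o.
..o...
oo....
ooo.o.

1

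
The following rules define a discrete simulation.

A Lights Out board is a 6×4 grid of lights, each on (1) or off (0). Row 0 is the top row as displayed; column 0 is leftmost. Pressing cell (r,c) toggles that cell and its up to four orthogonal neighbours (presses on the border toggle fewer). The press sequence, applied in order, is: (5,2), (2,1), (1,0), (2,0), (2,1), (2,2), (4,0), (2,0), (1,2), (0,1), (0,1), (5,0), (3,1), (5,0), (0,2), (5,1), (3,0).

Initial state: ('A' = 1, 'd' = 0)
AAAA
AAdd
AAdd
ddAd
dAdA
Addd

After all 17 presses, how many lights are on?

k=0  AAAA
AAdd
AAdd
ddAd
dAdA
Addd
k=1  AAAA
AAdd
AAdd
ddAd
dAAA
AAAA
k=2  AAAA
Addd
ddAd
dAAd
dAAA
AAAA
k=3  dAAA
dAdd
AdAd
dAAd
dAAA
AAAA
k=4  dAAA
AAdd
dAAd
AAAd
dAAA
AAAA
k=5  dAAA
Addd
Addd
AdAd
dAAA
AAAA
k=6  dAAA
AdAd
AAAA
Addd
dAAA
AAAA
k=7  dAAA
AdAd
AAAA
dddd
AdAA
dAAA
k=8  dAAA
ddAd
ddAA
Addd
AdAA
dAAA
k=9  dAdA
dAdA
dddA
Addd
AdAA
dAAA
k=10  AdAA
dddA
dddA
Addd
AdAA
dAAA
k=11  dAdA
dAdA
dddA
Addd
AdAA
dAAA
k=12  dAdA
dAdA
dddA
Addd
ddAA
AdAA
k=13  dAdA
dAdA
dAdA
dAAd
dAAA
AdAA
k=14  dAdA
dAdA
dAdA
dAAd
AAAA
dAAA
k=15  ddAd
dAAA
dAdA
dAAd
AAAA
dAAA
k=16  ddAd
dAAA
dAdA
dAAd
AdAA
AddA
k=17  ddAd
dAAA
AAdA
AdAd
ddAA
AddA

13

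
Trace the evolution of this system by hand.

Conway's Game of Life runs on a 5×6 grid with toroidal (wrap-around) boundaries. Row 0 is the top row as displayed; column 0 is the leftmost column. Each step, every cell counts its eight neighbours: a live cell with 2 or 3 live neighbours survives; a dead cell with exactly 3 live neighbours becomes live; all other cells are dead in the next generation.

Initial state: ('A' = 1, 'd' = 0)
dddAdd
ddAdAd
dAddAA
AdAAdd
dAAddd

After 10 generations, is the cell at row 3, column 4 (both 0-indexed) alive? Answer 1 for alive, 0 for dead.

1

step 0: dddAdd
ddAdAd
dAddAA
AdAAdd
dAAddd
step 1: dAdAdd
ddAdAA
AAddAA
AddAAA
dAdddd
step 2: AAdAAd
ddAddd
dAAddd
ddAAdd
dAdAdA
step 3: AAdAAA
Addddd
dAdddd
AddAAd
dAdddA
step 4: dAAdAd
ddAdAd
AAdddA
AAAdAA
dAdddd
step 5: dAAddd
ddAdAd
dddddd
ddAdAd
ddddAd
step 6: dAAddd
dAAAdd
dddddd
dddAdd
dAAddd
step 7: Addddd
dAdAdd
dddAdd
ddAddd
dAdAdd
step 8: AAdddd
ddAddd
dddAdd
ddAAdd
dAAddd
step 9: Addddd
dAAddd
dddAdd
dAdAdd
AddAdd
step 10: AdAddd
dAAddd
dAdAdd
dddAAd
AAAddd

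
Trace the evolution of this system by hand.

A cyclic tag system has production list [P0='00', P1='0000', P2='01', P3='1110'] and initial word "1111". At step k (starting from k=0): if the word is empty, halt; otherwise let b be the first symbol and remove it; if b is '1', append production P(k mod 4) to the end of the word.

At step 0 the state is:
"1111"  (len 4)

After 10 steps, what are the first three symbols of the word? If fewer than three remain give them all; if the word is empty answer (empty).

011

step 0: "1111"  (len 4)
step 1: "11100"  (len 5)
step 2: "11000000"  (len 8)
step 3: "100000001"  (len 9)
step 4: "000000011110"  (len 12)
step 5: "00000011110"  (len 11)
step 6: "0000011110"  (len 10)
step 7: "000011110"  (len 9)
step 8: "00011110"  (len 8)
step 9: "0011110"  (len 7)
step 10: "011110"  (len 6)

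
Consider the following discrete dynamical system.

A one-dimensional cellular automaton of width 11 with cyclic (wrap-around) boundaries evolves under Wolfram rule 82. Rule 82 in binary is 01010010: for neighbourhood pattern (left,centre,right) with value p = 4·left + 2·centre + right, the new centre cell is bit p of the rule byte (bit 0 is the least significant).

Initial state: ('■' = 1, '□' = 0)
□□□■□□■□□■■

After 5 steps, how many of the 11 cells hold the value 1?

7

step 0: □□□■□□■□□■■
step 1: ■□■□■■□■■□■
step 2: ■□□□□■□□■□□
step 3: □■□□■□■■□■■
step 4: □□■■□□□■□□■
step 5: ■■□■■□■□■■□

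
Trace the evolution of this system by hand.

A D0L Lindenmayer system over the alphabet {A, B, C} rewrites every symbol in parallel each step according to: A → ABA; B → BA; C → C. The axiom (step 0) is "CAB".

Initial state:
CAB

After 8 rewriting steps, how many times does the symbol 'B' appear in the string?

k=0  CAB
k=1  CABABA
k=2  CABABAABABAABA
k=3  CABABAABABAABAABABAABABAABAABABAABA
k=4  CABABAABABAABAABABAABABAABAABABAABAABABAABABAABAABABAABABAABAABABAABAABABAABABAABAABABAABA
k=5  CABABAABABAABAABABAABABAABAABABAABAABABAABABAABAABABAABABA…ABAABABAABABAABAABABAABABAABAABABAABAABABAABABAABAABABAABA  (len 234)
k=6  CABABAABABAABAABABAABABAABAABABAABAABABAABABAABAABABAABABA…ABAABABAABABAABAABABAABABAABAABABAABAABABAABABAABAABABAABA  (len 611)
k=7  CABABAABABAABAABABAABABAABAABABAABAABABAABABAABAABABAABABA…ABAABABAABABAABAABABAABABAABAABABAABAABABAABABAABAABABAABA  (len 1598)
k=8  CABABAABABAABAABABAABABAABAABABAABAABABAABABAABAABABAABABA…ABAABABAABABAABAABABAABABAABAABABAABAABABAABABAABAABABAABA  (len 4182)

1597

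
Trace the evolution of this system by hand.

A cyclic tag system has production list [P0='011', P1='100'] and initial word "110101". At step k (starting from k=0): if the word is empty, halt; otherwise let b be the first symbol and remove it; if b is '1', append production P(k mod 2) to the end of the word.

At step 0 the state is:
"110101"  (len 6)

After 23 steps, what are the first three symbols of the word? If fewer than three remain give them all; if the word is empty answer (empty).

gen 0: "110101"  (len 6)
gen 1: "10101011"  (len 8)
gen 2: "0101011100"  (len 10)
gen 3: "101011100"  (len 9)
gen 4: "01011100100"  (len 11)
gen 5: "1011100100"  (len 10)
gen 6: "011100100100"  (len 12)
gen 7: "11100100100"  (len 11)
gen 8: "1100100100100"  (len 13)
gen 9: "100100100100011"  (len 15)
gen 10: "00100100100011100"  (len 17)
gen 11: "0100100100011100"  (len 16)
gen 12: "100100100011100"  (len 15)
gen 13: "00100100011100011"  (len 17)
gen 14: "0100100011100011"  (len 16)
gen 15: "100100011100011"  (len 15)
gen 16: "00100011100011100"  (len 17)
gen 17: "0100011100011100"  (len 16)
gen 18: "100011100011100"  (len 15)
gen 19: "00011100011100011"  (len 17)
gen 20: "0011100011100011"  (len 16)
gen 21: "011100011100011"  (len 15)
gen 22: "11100011100011"  (len 14)
gen 23: "1100011100011011"  (len 16)

110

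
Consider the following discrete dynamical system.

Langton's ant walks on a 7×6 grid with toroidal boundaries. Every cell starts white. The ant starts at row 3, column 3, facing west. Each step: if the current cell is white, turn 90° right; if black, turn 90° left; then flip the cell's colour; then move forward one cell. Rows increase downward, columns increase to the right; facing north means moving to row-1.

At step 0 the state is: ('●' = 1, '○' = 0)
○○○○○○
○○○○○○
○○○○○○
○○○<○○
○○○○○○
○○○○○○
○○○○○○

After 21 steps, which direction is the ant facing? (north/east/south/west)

k=0  ○○○○○○
○○○○○○
○○○○○○
○○○<○○
○○○○○○
○○○○○○
○○○○○○
k=1  ○○○○○○
○○○○○○
○○○^○○
○○○●○○
○○○○○○
○○○○○○
○○○○○○
k=2  ○○○○○○
○○○○○○
○○○●>○
○○○●○○
○○○○○○
○○○○○○
○○○○○○
k=3  ○○○○○○
○○○○○○
○○○●●○
○○○●v○
○○○○○○
○○○○○○
○○○○○○
k=4  ○○○○○○
○○○○○○
○○○●●○
○○○<●○
○○○○○○
○○○○○○
○○○○○○
k=5  ○○○○○○
○○○○○○
○○○●●○
○○○○●○
○○○v○○
○○○○○○
○○○○○○
k=6  ○○○○○○
○○○○○○
○○○●●○
○○○○●○
○○<●○○
○○○○○○
○○○○○○
k=7  ○○○○○○
○○○○○○
○○○●●○
○○^○●○
○○●●○○
○○○○○○
○○○○○○
k=8  ○○○○○○
○○○○○○
○○○●●○
○○●>●○
○○●●○○
○○○○○○
○○○○○○
k=9  ○○○○○○
○○○○○○
○○○●●○
○○●●●○
○○●v○○
○○○○○○
○○○○○○
k=10  ○○○○○○
○○○○○○
○○○●●○
○○●●●○
○○●○>○
○○○○○○
○○○○○○
k=11  ○○○○○○
○○○○○○
○○○●●○
○○●●●○
○○●○●○
○○○○v○
○○○○○○
k=12  ○○○○○○
○○○○○○
○○○●●○
○○●●●○
○○●○●○
○○○<●○
○○○○○○
k=13  ○○○○○○
○○○○○○
○○○●●○
○○●●●○
○○●^●○
○○○●●○
○○○○○○
k=14  ○○○○○○
○○○○○○
○○○●●○
○○●●●○
○○●●>○
○○○●●○
○○○○○○
k=15  ○○○○○○
○○○○○○
○○○●●○
○○●●^○
○○●●○○
○○○●●○
○○○○○○
k=16  ○○○○○○
○○○○○○
○○○●●○
○○●<○○
○○●●○○
○○○●●○
○○○○○○
k=17  ○○○○○○
○○○○○○
○○○●●○
○○●○○○
○○●v○○
○○○●●○
○○○○○○
k=18  ○○○○○○
○○○○○○
○○○●●○
○○●○○○
○○●○>○
○○○●●○
○○○○○○
k=19  ○○○○○○
○○○○○○
○○○●●○
○○●○○○
○○●○●○
○○○●v○
○○○○○○
k=20  ○○○○○○
○○○○○○
○○○●●○
○○●○○○
○○●○●○
○○○●○>
○○○○○○
k=21  ○○○○○○
○○○○○○
○○○●●○
○○●○○○
○○●○●○
○○○●○●
○○○○○v

south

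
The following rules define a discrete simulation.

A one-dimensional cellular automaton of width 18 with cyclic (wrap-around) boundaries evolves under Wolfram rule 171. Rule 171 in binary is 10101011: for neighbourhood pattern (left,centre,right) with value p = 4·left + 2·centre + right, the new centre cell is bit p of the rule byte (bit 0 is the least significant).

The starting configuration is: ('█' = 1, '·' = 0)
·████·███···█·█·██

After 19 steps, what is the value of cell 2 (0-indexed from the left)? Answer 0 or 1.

1

t=0: ·████·███···█·█·██
t=1: ████·███··██·█·██·
t=2: ███·███··██·█·██·█
t=3: ██·███··██·█·██·██
t=4: █·███··██·█·██·███
t=5: ·███··██·█·██·████
t=6: ███··██·█·██·████·
t=7: ██··██·█·██·████·█
t=8: █··██·█·██·████·██
t=9: ··██·█·██·████·███
t=10: ·██·█·██·████·███·
t=11: ██·█·██·████·███··
t=12: █·█·██·████·███··█
t=13: ·█·██·████·███··██
t=14: █·██·████·███··██·
t=15: ·██·████·███··██·█
t=16: ██·████·███··██·█·
t=17: █·████·███··██·█·█
t=18: ·████·███··██·█·██
t=19: ████·███··██·█·██·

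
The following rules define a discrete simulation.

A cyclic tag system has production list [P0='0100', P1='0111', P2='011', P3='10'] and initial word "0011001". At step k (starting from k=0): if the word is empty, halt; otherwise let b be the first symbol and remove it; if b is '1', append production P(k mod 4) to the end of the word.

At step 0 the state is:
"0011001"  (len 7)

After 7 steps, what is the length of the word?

gen 0: "0011001"  (len 7)
gen 1: "011001"  (len 6)
gen 2: "11001"  (len 5)
gen 3: "1001011"  (len 7)
gen 4: "00101110"  (len 8)
gen 5: "0101110"  (len 7)
gen 6: "101110"  (len 6)
gen 7: "01110011"  (len 8)

8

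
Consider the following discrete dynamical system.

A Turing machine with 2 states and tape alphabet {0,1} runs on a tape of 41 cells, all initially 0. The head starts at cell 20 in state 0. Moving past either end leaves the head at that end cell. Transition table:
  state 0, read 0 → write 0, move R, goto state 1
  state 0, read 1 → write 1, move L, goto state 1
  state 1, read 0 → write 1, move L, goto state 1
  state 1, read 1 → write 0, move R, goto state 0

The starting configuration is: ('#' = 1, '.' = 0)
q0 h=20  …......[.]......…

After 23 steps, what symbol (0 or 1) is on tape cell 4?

1

0) q0 h=20  …......[.]......…
1) q1 h=21  …......[.]......…
2) q1 h=20  …......[.]#.....…
3) q1 h=19  …......[.]##....…
4) q1 h=18  …......[.]###...…
5) q1 h=17  …......[.]####..…
6) q1 h=16  …......[.]#####.…
7) q1 h=15  …......[.]######…
8) q1 h=14  …......[.]######…
9) q1 h=13  …......[.]######…
10) q1 h=12  …......[.]######…
11) q1 h=11  …......[.]######…
12) q1 h=10  …......[.]######…
13) q1 h= 9  …......[.]######…
14) q1 h= 8  …......[.]######…
15) q1 h= 7  …......[.]######…
16) q1 h= 6  |......[.]######…
17) q1 h= 5  |.....[.]######…
18) q1 h= 4  |....[.]######…
19) q1 h= 3  |...[.]######…
20) q1 h= 2  |..[.]######…
21) q1 h= 1  |.[.]######…
22) q1 h= 0  |[.]######…
23) q1 h= 0  |[#]######…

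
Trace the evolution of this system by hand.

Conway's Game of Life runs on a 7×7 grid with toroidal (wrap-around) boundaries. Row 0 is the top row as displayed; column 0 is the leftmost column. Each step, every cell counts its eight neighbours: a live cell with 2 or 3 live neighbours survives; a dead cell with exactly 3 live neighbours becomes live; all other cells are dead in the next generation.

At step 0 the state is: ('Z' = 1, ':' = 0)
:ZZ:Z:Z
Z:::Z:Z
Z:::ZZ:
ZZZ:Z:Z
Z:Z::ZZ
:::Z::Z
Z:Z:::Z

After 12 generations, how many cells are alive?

k=0  :ZZ:Z:Z
Z:::Z:Z
Z:::ZZ:
ZZZ:Z:Z
Z:Z::ZZ
:::Z::Z
Z:Z:::Z
k=1  ::Z::::
::::Z::
::::Z::
::Z:Z::
::Z:Z::
::ZZ:::
::Z:::Z
k=2  :::Z:::
:::Z:::
::::ZZ:
::::ZZ:
:ZZ:Z::
:ZZ::::
:ZZ::::
k=3  :::Z:::
:::Z:::
:::Z:Z:
:::::::
:ZZ:ZZ:
Z::::::
:Z:Z:::
k=4  :::ZZ::
::ZZ:::
::::Z::
::ZZ:Z:
:Z:::::
Z::ZZ::
::Z::::
k=5  ::::Z::
::Z::::
::::Z::
::ZZZ::
:Z:::::
:ZZZ:::
::Z::::
k=6  :::Z:::
:::Z:::
::Z:Z::
::ZZZ::
:Z::Z::
:Z:Z:::
:ZZ::::
k=7  :::Z:::
::ZZZ::
::Z:Z::
:ZZ:ZZ:
:Z::Z::
ZZ:Z:::
:Z:Z:::
k=8  :::::::
::Z:Z::
:::::::
:ZZ:ZZ:
::::ZZ:
ZZ:ZZ::
ZZ:ZZ::
k=9  :ZZ:Z::
:::::::
:ZZ:ZZ:
:::ZZZ:
Z:::::Z
ZZ::::Z
ZZ:ZZ::
k=10  ZZZ:Z::
::::ZZ:
::Z::Z:
ZZZZ:::
:Z::Z::
::Z::Z:
:::ZZZZ
k=11  ZZZ::::
::Z:ZZZ
::Z::ZZ
Z::ZZ::
Z:::Z::
::Z:::Z
Z:::::Z
k=12  ::ZZ:::
::Z:Z::
ZZZ::::
ZZ:ZZ::
ZZ::ZZZ
:Z:::ZZ
::Z:::Z

21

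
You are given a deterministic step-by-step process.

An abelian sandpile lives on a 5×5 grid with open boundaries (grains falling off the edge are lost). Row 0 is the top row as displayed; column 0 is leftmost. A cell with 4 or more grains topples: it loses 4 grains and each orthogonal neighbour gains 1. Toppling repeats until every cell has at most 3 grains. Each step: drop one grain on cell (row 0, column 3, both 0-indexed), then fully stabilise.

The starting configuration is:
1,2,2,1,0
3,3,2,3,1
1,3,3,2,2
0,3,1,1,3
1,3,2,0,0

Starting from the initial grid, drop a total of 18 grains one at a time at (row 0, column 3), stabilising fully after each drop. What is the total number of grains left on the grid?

45

step 0: 1,2,2,1,0
3,3,2,3,1
1,3,3,2,2
0,3,1,1,3
1,3,2,0,0
step 1: 1,2,2,2,0
3,3,2,3,1
1,3,3,2,2
0,3,1,1,3
1,3,2,0,0
step 2: 1,2,2,3,0
3,3,2,3,1
1,3,3,2,2
0,3,1,1,3
1,3,2,0,0
step 3: 1,2,3,1,1
3,3,3,0,2
1,3,3,3,2
0,3,1,1,3
1,3,2,0,0
step 4: 1,2,3,2,1
3,3,3,0,2
1,3,3,3,2
0,3,1,1,3
1,3,2,0,0
step 5: 1,2,3,3,1
3,3,3,0,2
1,3,3,3,2
0,3,1,1,3
1,3,2,0,0
step 6: 3,0,2,1,2
0,3,2,3,2
3,2,2,0,3
1,1,3,2,3
2,0,3,0,0
step 7: 3,0,2,2,2
0,3,2,3,2
3,2,2,0,3
1,1,3,2,3
2,0,3,0,0
step 8: 3,0,2,3,2
0,3,2,3,2
3,2,2,0,3
1,1,3,2,3
2,0,3,0,0
step 9: 3,0,3,1,3
0,3,3,0,3
3,2,2,1,3
1,1,3,2,3
2,0,3,0,0
step 10: 3,0,3,2,3
0,3,3,0,3
3,2,2,1,3
1,1,3,2,3
2,0,3,0,0
step 11: 3,0,3,3,3
0,3,3,0,3
3,2,2,1,3
1,1,3,2,3
2,0,3,0,0
step 12: 3,2,1,2,1
1,0,1,3,1
3,3,3,2,1
1,1,3,3,0
2,0,3,0,1
step 13: 3,2,1,3,1
1,0,1,3,1
3,3,3,2,1
1,1,3,3,0
2,0,3,0,1
step 14: 3,2,2,1,2
1,0,2,0,2
3,3,3,3,1
1,1,3,3,0
2,0,3,0,1
step 15: 3,2,2,2,2
1,0,2,0,2
3,3,3,3,1
1,1,3,3,0
2,0,3,0,1
step 16: 3,2,2,3,2
1,0,2,0,2
3,3,3,3,1
1,1,3,3,0
2,0,3,0,1
step 17: 3,2,3,0,3
1,0,2,1,2
3,3,3,3,1
1,1,3,3,0
2,0,3,0,1
step 18: 3,2,3,1,3
1,0,2,1,2
3,3,3,3,1
1,1,3,3,0
2,0,3,0,1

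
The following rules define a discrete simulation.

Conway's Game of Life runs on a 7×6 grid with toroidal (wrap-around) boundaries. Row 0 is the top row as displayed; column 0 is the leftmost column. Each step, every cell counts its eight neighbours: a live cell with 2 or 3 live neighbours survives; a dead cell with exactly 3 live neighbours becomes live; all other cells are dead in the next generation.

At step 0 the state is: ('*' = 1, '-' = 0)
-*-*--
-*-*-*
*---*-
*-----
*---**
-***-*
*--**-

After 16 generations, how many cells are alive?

t=0: -*-*--
-*-*-*
*---*-
*-----
*---**
-***-*
*--**-
t=1: -*-*-*
-*-*-*
**--*-
**--*-
--***-
-**---
*----*
t=2: -*---*
-*-*-*
---**-
*---*-
*---**
***-**
----**
t=3: --*--*
---*-*
*-**--
*-----
------
-*----
--**--
t=4: --*---
**-*-*
******
-*----
------
--*---
-***--
t=5: ----*-
------
---*--
-*-***
------
-***--
-*-*--
t=6: ------
------
--**--
--***-
**----
-*-*--
-*-**-
t=7: ------
------
--*-*-
----*-
**--*-
-*-**-
---**-
t=8: ------
------
---*--
-*--*-
***-*-
**----
--***-
t=9: ---*--
------
------
**--**
--**--
*---*-
-***--
t=10: ---*--
------
*----*
******
--**--
----*-
-****-
t=11: ---**-
------
--**--
------
*-----
-*--*-
--*-*-
t=12: ---**-
--*-*-
------
------
------
-*-*-*
--*-**
t=13: --*---
----*-
------
------
------
*-**-*
*-*--*
t=14: -*-*-*
------
------
------
------
*-****
*-*-**
t=15: -***-*
------
------
------
---***
*-*---
------
t=16: --*---
--*---
------
----*-
---***
---***
*--*--

11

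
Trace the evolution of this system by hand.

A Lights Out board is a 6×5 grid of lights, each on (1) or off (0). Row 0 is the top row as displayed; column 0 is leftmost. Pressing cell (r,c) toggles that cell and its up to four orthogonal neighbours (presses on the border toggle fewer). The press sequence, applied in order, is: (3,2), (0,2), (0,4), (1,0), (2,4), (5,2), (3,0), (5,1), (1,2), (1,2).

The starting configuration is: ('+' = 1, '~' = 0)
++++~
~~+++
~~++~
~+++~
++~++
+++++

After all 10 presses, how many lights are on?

[0] ++++~
~~+++
~~++~
~+++~
++~++
+++++
[1] ++++~
~~+++
~~~+~
~~~~~
+++++
+++++
[2] +~~~~
~~~++
~~~+~
~~~~~
+++++
+++++
[3] +~~++
~~~+~
~~~+~
~~~~~
+++++
+++++
[4] ~~~++
++~+~
+~~+~
~~~~~
+++++
+++++
[5] ~~~++
++~++
+~~~+
~~~~+
+++++
+++++
[6] ~~~++
++~++
+~~~+
~~~~+
++~++
+~~~+
[7] ~~~++
++~++
~~~~+
++~~+
~+~++
+~~~+
[8] ~~~++
++~++
~~~~+
++~~+
~~~++
~++~+
[9] ~~+++
+~+~+
~~+~+
++~~+
~~~++
~++~+
[10] ~~~++
++~++
~~~~+
++~~+
~~~++
~++~+

15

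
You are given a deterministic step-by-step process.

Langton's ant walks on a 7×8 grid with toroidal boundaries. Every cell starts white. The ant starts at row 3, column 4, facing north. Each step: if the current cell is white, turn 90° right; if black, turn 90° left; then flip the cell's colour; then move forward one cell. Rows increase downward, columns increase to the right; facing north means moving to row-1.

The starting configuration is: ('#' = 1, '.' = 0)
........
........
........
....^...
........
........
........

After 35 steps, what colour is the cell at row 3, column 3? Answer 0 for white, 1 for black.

t=0: ........
........
........
....^...
........
........
........
t=1: ........
........
........
....#>..
........
........
........
t=2: ........
........
........
....##..
.....v..
........
........
t=3: ........
........
........
....##..
....<#..
........
........
t=4: ........
........
........
....^#..
....##..
........
........
t=5: ........
........
........
...<.#..
....##..
........
........
t=6: ........
........
...^....
...#.#..
....##..
........
........
t=7: ........
........
...#>...
...#.#..
....##..
........
........
t=8: ........
........
...##...
...#v#..
....##..
........
........
t=9: ........
........
...##...
...<##..
....##..
........
........
t=10: ........
........
...##...
....##..
...v##..
........
........
t=11: ........
........
...##...
....##..
..<###..
........
........
t=12: ........
........
...##...
..^.##..
..####..
........
........
t=13: ........
........
...##...
..#>##..
..####..
........
........
t=14: ........
........
...##...
..####..
..#v##..
........
........
t=15: ........
........
...##...
..####..
..#.>#..
........
........
t=16: ........
........
...##...
..##^#..
..#..#..
........
........
t=17: ........
........
...##...
..#<.#..
..#..#..
........
........
t=18: ........
........
...##...
..#..#..
..#v.#..
........
........
t=19: ........
........
...##...
..#..#..
..<#.#..
........
........
t=20: ........
........
...##...
..#..#..
...#.#..
..v.....
........
t=21: ........
........
...##...
..#..#..
...#.#..
.<#.....
........
t=22: ........
........
...##...
..#..#..
.^.#.#..
.##.....
........
t=23: ........
........
...##...
..#..#..
.#>#.#..
.##.....
........
t=24: ........
........
...##...
..#..#..
.###.#..
.#v.....
........
t=25: ........
........
...##...
..#..#..
.###.#..
.#.>....
........
t=26: ........
........
...##...
..#..#..
.###.#..
.#.#....
...v....
t=27: ........
........
...##...
..#..#..
.###.#..
.#.#....
..<#....
t=28: ........
........
...##...
..#..#..
.###.#..
.#^#....
..##....
t=29: ........
........
...##...
..#..#..
.###.#..
.##>....
..##....
t=30: ........
........
...##...
..#..#..
.##^.#..
.##.....
..##....
t=31: ........
........
...##...
..#..#..
.#<..#..
.##.....
..##....
t=32: ........
........
...##...
..#..#..
.#...#..
.#v.....
..##....
t=33: ........
........
...##...
..#..#..
.#...#..
.#.>....
..##....
t=34: ........
........
...##...
..#..#..
.#...#..
.#.#....
..#v....
t=35: ........
........
...##...
..#..#..
.#...#..
.#.#....
..#.>...

0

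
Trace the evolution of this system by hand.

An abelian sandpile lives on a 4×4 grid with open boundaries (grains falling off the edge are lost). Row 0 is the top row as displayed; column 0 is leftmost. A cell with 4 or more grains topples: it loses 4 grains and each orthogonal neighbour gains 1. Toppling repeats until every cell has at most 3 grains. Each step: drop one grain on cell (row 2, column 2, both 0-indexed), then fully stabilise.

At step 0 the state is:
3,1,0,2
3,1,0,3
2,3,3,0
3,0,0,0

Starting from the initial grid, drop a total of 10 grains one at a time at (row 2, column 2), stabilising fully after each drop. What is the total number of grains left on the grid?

k=0  3,1,0,2
3,1,0,3
2,3,3,0
3,0,0,0
k=1  3,1,0,2
3,2,1,3
3,0,1,1
3,1,1,0
k=2  3,1,0,2
3,2,1,3
3,0,2,1
3,1,1,0
k=3  3,1,0,2
3,2,1,3
3,0,3,1
3,1,1,0
k=4  3,1,0,2
3,2,2,3
3,1,0,2
3,1,2,0
k=5  3,1,0,2
3,2,2,3
3,1,1,2
3,1,2,0
k=6  3,1,0,2
3,2,2,3
3,1,2,2
3,1,2,0
k=7  3,1,0,2
3,2,2,3
3,1,3,2
3,1,2,0
k=8  3,1,0,2
3,2,3,3
3,2,0,3
3,1,3,0
k=9  3,1,0,2
3,2,3,3
3,2,1,3
3,1,3,0
k=10  3,1,0,2
3,2,3,3
3,2,2,3
3,1,3,0

34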